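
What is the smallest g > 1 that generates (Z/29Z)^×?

φ(29) = 29 − 1 = 28 = 2^2 · 7.
Test candidates g = 2, 3, … against the prime factors q ∈ {2, 7} of φ(29): g is a generator iff g^(28/q) ≢ 1 for every such q.
g = 2: 2^14 ≡ 28; 2^4 ≡ 16 — none is 1, so 2 is a primitive root.
The smallest primitive root modulo 29 is 2.

2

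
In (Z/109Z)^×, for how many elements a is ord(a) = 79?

φ(109) = 109 − 1 = 108 = 2^2 · 3^3.
In a cyclic group of order 108, there are φ(d) elements of order d for each divisor d of 108, and zero for non-divisors.
Since 79 ∤ 108, the count is 0.

0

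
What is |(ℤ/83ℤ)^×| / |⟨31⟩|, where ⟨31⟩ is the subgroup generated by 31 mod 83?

2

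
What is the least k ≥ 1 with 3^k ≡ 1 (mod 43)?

42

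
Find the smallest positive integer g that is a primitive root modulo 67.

2

φ(67) = 67 − 1 = 66 = 2 · 3 · 11.
g is a primitive root iff g^(66/q) ≢ 1 (mod 67) for each prime q ∈ {2, 3, 11}.
g = 2: 2^33 ≡ 66; 2^22 ≡ 37; 2^6 ≡ 64 — none is 1, so 2 is a primitive root.
So 2 is the smallest generator of (Z/67Z)^×.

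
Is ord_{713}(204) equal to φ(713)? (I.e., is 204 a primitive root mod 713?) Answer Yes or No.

No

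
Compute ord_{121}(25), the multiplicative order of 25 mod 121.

55

Since 25 ∈ (Z/121Z)^×, its order divides φ(121) = φ(11^2) = 11·(11−1) = 110 = 2 · 5 · 11.
Divisors of 110: 1, 2, 5, 10, 11, 22, 55, 110.
Check 25^d mod 121 for each divisor in increasing order:
25^1 ≡ 25 (mod 121)
25^2 ≡ 20 (mod 121)
25^5 ≡ 78 (mod 121)
25^10 ≡ 34 (mod 121)
25^11 ≡ 3 (mod 121)
25^22 ≡ 9 (mod 121)
25^55 ≡ 1 (mod 121) ✓
Therefore the multiplicative order of 25 modulo 121 is 55.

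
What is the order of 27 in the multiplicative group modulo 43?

By Lagrange's theorem, ord_43(27) divides φ(43) = 43 − 1 = 42 = 2 · 3 · 7.
Divisors of 42: 1, 2, 3, 6, 7, 14, 21, 42.
Test each divisor d:
27^1 ≡ 27 (mod 43)
27^2 ≡ 41 (mod 43)
27^3 ≡ 32 (mod 43)
27^6 ≡ 35 (mod 43)
27^7 ≡ 42 (mod 43)
27^14 ≡ 1 (mod 43) ✓
So ord_43(27) = 14.

14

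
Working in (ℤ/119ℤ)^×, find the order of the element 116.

Since 116 ∈ (Z/119Z)^×, its order divides φ(119) = φ(7·17) = (7−1)·(17−1) = 6·16 = 96 = 2^5 · 3.
Divisors of 96: 1, 2, 3, 4, 6, 8, 12, 16, 24, 32, 48, 96.
Test each divisor d:
116^1 ≡ 116
116^2 ≡ 9
116^3 ≡ 92
116^4 ≡ 81
116^6 ≡ 15
116^8 ≡ 16
116^12 ≡ 106
116^16 ≡ 18
116^24 ≡ 50
116^32 ≡ 86
116^48 ≡ 1
Hence ord(116) = 48.

48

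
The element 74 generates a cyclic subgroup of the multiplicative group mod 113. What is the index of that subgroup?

ord(74) | φ(113) = 113 − 1 = 112 = 2^4 · 7.
Divisors of 112: 1, 2, 4, 7, 8, 14, 16, 28, 56, 112.
Compute 74^d (mod 113) for the divisors d until we hit 1:
74^1 ≡ 74
74^2 ≡ 52
74^4 ≡ 105
74^7 ≡ 65
74^8 ≡ 64
74^14 ≡ 44
74^16 ≡ 28
74^28 ≡ 15
74^56 ≡ 112
74^112 ≡ 1
Thus |⟨74⟩| = ord(74) = 112.
The index is φ(113) / ord(74) = 112 / 112 = 1.

1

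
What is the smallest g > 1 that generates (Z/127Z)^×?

φ(127) = 127 − 1 = 126 = 2 · 3^2 · 7.
g is a primitive root iff g^(126/q) ≢ 1 (mod 127) for each prime q ∈ {2, 3, 7}.
g = 2: 2^63 ≡ 1 — hits 1, so not a primitive root.
g = 3: 3^63 ≡ 126; 3^42 ≡ 107; 3^18 ≡ 4 — none is 1, so 3 is a primitive root.
So 3 is the smallest generator of (Z/127Z)^×.

3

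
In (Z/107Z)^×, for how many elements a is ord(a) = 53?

φ(107) = 107 − 1 = 106 = 2 · 53.
(Z/107Z)^× is cyclic (|G| = 106); a cyclic group of order m has exactly φ(d) elements of each order d | m, and none otherwise.
53 | 106, and φ(53) = 53 − 1 = 52.

52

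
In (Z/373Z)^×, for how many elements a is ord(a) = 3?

2

φ(373) = 373 − 1 = 372 = 2^2 · 3 · 31.
(Z/373Z)^× is cyclic (|G| = 372); a cyclic group of order m has exactly φ(d) elements of each order d | m, and none otherwise.
3 | 372, and φ(3) = 3 − 1 = 2.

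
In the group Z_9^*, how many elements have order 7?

0

φ(9) = φ(3^2) = 3·(3−1) = 6 = 2 · 3.
Since (Z/9Z)^× is cyclic of order 6, the number of elements of order d is φ(d) when d | 6 and 0 otherwise.
7 does not divide 6, so no element of (Z/9Z)^× has order 7.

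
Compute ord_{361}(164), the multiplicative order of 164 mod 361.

114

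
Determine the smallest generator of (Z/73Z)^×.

φ(73) = 73 − 1 = 72 = 2^3 · 3^2.
g is a primitive root iff g^(72/q) ≢ 1 (mod 73) for each prime q ∈ {2, 3}.
g = 2: 2^36 ≡ 1 — hits 1, so not a primitive root.
g = 3: 3^36 ≡ 1 — hits 1, so not a primitive root.
g = 4: 4^36 ≡ 1 — hits 1, so not a primitive root.
g = 5: 5^36 ≡ 72; 5^24 ≡ 8 — none is 1, so 5 is a primitive root.
The smallest primitive root modulo 73 is 5.

5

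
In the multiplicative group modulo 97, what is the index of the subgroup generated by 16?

Since 16 ∈ (Z/97Z)^×, its order divides φ(97) = 97 − 1 = 96 = 2^5 · 3.
Divisors of 96: 1, 2, 3, 4, 6, 8, 12, 16, 24, 32, 48, 96.
Evaluate successive powers at the divisors of 96:
16^1 ≡ 16 (mod 97)
16^2 ≡ 62 (mod 97)
16^3 ≡ 22 (mod 97)
16^4 ≡ 61 (mod 97)
16^6 ≡ 96 (mod 97)
16^8 ≡ 35 (mod 97)
16^12 ≡ 1 (mod 97) ✓
So ord_97(16) = 12, hence |⟨16⟩| = 12.
Index = |(Z/97Z)^×| / |⟨16⟩| = 96 / 12 = 8.

8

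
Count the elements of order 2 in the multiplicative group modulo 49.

φ(49) = φ(7^2) = 7·(7−1) = 42 = 2 · 3 · 7.
(Z/49Z)^× is cyclic (|G| = 42); a cyclic group of order m has exactly φ(d) elements of each order d | m, and none otherwise.
2 | 42, and φ(2) = 2 − 1 = 1.

1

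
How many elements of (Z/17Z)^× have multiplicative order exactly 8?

φ(17) = 17 − 1 = 16 = 2^4.
In a cyclic group of order 16, there are φ(d) elements of order d for each divisor d of 16, and zero for non-divisors.
8 = 2^3 divides 16, and φ(8) = 4.

4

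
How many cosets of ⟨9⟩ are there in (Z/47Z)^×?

2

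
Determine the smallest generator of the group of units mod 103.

φ(103) = 103 − 1 = 102 = 2 · 3 · 17.
Test candidates g = 2, 3, … against the prime factors q ∈ {2, 3, 17} of φ(103): g is a generator iff g^(102/q) ≢ 1 for every such q.
g = 2: 2^51 ≡ 1 — hits 1, so not a primitive root.
g = 3: 3^51 ≡ 102; 3^34 ≡ 1 — hits 1, so not a primitive root.
g = 4: 4^51 ≡ 1 — hits 1, so not a primitive root.
g = 5: 5^51 ≡ 102; 5^34 ≡ 56; 5^6 ≡ 72 — none is 1, so 5 is a primitive root.
Hence the least primitive root of 103 is 5.

5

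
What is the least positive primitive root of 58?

3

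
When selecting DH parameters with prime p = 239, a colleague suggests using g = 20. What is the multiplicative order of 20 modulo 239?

119

By Lagrange's theorem, ord_239(20) divides φ(239) = 239 − 1 = 238 = 2 · 7 · 17.
Divisors of 238: 1, 2, 7, 14, 17, 34, 119, 238.
Evaluate successive powers at the divisors of 238:
20^1 ≡ 20 (mod 239)
20^2 ≡ 161 (mod 239)
20^7 ≡ 128 (mod 239)
20^14 ≡ 132 (mod 239)
20^17 ≡ 98 (mod 239)
20^34 ≡ 44 (mod 239)
20^119 ≡ 1 (mod 239) ✓
So ord_239(20) = 119.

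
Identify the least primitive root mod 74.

5

φ(74) = φ(2)·φ(37) = 1·36 = 36 = 2^2 · 3^2.
g is a primitive root iff g^(36/q) ≢ 1 (mod 74) for each prime q ∈ {2, 3}.
g = 2: gcd(2, 74) = 2 > 1, not a unit — skip.
g = 3: 3^18 ≡ 1 — hits 1, so not a primitive root.
g = 4: gcd(4, 74) = 2 > 1, not a unit — skip.
g = 5: 5^18 ≡ 73; 5^12 ≡ 47 — none is 1, so 5 is a primitive root.
So 5 is the smallest generator of (Z/74Z)^×.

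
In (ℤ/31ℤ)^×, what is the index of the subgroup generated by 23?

ord(23) | φ(31) = 31 − 1 = 30 = 2 · 3 · 5.
Divisors of 30: 1, 2, 3, 5, 6, 10, 15, 30.
Compute 23^d (mod 31) for the divisors d until we hit 1:
23^1 ≡ 23
23^2 ≡ 2
23^3 ≡ 15
23^5 ≡ 30
23^6 ≡ 8
23^10 ≡ 1
Thus |⟨23⟩| = ord(23) = 10.
[(Z/31Z)^× : ⟨23⟩] = 30/10 = 3.

3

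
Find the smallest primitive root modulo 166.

5

φ(166) = φ(2)·φ(83) = 1·82 = 82 = 2 · 41.
Test candidates g = 2, 3, … against the prime factors q ∈ {2, 41} of φ(166): g is a generator iff g^(82/q) ≢ 1 for every such q.
g = 2: gcd(2, 166) = 2 > 1, not a unit — skip.
g = 3: 3^41 ≡ 1 — hits 1, so not a primitive root.
g = 4: gcd(4, 166) = 2 > 1, not a unit — skip.
g = 5: 5^41 ≡ 165; 5^2 ≡ 25 — none is 1, so 5 is a primitive root.
The smallest primitive root modulo 166 is 5.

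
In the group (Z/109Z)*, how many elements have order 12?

φ(109) = 109 − 1 = 108 = 2^2 · 3^3.
In a cyclic group of order 108, there are φ(d) elements of order d for each divisor d of 108, and zero for non-divisors.
12 = 2^2 · 3 divides 108, and φ(12) = 4.

4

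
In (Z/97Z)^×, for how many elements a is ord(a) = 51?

φ(97) = 97 − 1 = 96 = 2^5 · 3.
Since (Z/97Z)^× is cyclic of order 96, the number of elements of order d is φ(d) when d | 96 and 0 otherwise.
51 does not divide 96, so no element of (Z/97Z)^× has order 51.

0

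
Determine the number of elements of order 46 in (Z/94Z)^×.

φ(94) = φ(2)·φ(47) = 1·46 = 46 = 2 · 23.
In a cyclic group of order 46, there are φ(d) elements of order d for each divisor d of 46, and zero for non-divisors.
46 = 2 · 23 divides 46, and φ(46) = 22.

22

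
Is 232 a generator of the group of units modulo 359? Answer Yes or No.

φ(359) = 359 − 1 = 358 = 2 · 179.
Test 232^(358/q) mod 359 for each prime factor q of 358:
232^179 ≡ 358 (mod 359)  [q = 2: ≢ 1 ✓]
232^2 ≡ 333 (mod 359)  [q = 179: ≢ 1 ✓]
Every test exponent gives a nontrivial residue, hence 232 generates the full group.

Yes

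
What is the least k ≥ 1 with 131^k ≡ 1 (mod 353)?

11

ord(131) | φ(353) = 353 − 1 = 352 = 2^5 · 11.
Divisors of 352: 1, 2, 4, 8, 11, 16, 22, 32, 44, 88, 176, 352.
Compute 131^d (mod 353) for the divisors d until we hit 1:
131^1 ≡ 131
131^2 ≡ 217
131^4 ≡ 140
131^8 ≡ 185
131^11 ≡ 1
The smallest such exponent is 11, so the order of 131 is 11.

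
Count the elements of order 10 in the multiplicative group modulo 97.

φ(97) = 97 − 1 = 96 = 2^5 · 3.
In a cyclic group of order 96, there are φ(d) elements of order d for each divisor d of 96, and zero for non-divisors.
Here 96 is not a multiple of 10, so there are no elements of order 10.

0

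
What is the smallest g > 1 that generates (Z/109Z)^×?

6

φ(109) = 109 − 1 = 108 = 2^2 · 3^3.
g is a primitive root iff g^(108/q) ≢ 1 (mod 109) for each prime q ∈ {2, 3}.
g = 2: 2^54 ≡ 108; 2^36 ≡ 1 — hits 1, so not a primitive root.
g = 3: 3^54 ≡ 1 — hits 1, so not a primitive root.
g = 4: 4^54 ≡ 1 — hits 1, so not a primitive root.
g = 5: 5^54 ≡ 1 — hits 1, so not a primitive root.
g = 6: 6^54 ≡ 108; 6^36 ≡ 63 — none is 1, so 6 is a primitive root.
The smallest primitive root modulo 109 is 6.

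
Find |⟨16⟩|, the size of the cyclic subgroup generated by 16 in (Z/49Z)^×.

21

ord(16) | φ(49) = φ(7^2) = 7·(7−1) = 42 = 2 · 3 · 7.
Divisors of 42: 1, 2, 3, 6, 7, 14, 21, 42.
Check 16^d mod 49 for each divisor in increasing order:
16^1 ≡ 16 (mod 49)
16^2 ≡ 11 (mod 49)
16^3 ≡ 29 (mod 49)
16^6 ≡ 8 (mod 49)
16^7 ≡ 30 (mod 49)
16^14 ≡ 18 (mod 49)
16^21 ≡ 1 (mod 49) ✓
Hence ord(16) = 21.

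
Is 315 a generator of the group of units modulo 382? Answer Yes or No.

Yes

φ(382) = φ(2)·φ(191) = 1·190 = 190 = 2 · 5 · 19.
Test 315^(190/q) mod 382 for each prime factor q of 190:
315^95 ≡ 381 (mod 382)  [q = 2: ≢ 1 ✓]
315^38 ≡ 109 (mod 382)  [q = 5: ≢ 1 ✓]
315^10 ≡ 197 (mod 382)  [q = 19: ≢ 1 ✓]
None equal 1, so ord_382(315) = 190: 315 is a primitive root.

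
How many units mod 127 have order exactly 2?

φ(127) = 127 − 1 = 126 = 2 · 3^2 · 7.
In a cyclic group of order 126, there are φ(d) elements of order d for each divisor d of 126, and zero for non-divisors.
2 | 126, and φ(2) = 2 − 1 = 1.

1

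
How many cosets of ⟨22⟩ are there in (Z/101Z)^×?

Since 22 ∈ (Z/101Z)^×, its order divides φ(101) = 101 − 1 = 100 = 2^2 · 5^2.
Divisors of 100: 1, 2, 4, 5, 10, 20, 25, 50, 100.
Check 22^d mod 101 for each divisor in increasing order:
22^1 ≡ 22 (mod 101)
22^2 ≡ 80 (mod 101)
22^4 ≡ 37 (mod 101)
22^5 ≡ 6 (mod 101)
22^10 ≡ 36 (mod 101)
22^20 ≡ 84 (mod 101)
22^25 ≡ 100 (mod 101)
22^50 ≡ 1 (mod 101) ✓
So ord_101(22) = 50, hence |⟨22⟩| = 50.
[(Z/101Z)^× : ⟨22⟩] = 100/50 = 2.

2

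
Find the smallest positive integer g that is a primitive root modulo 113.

φ(113) = 113 − 1 = 112 = 2^4 · 7.
g is a primitive root iff g^(112/q) ≢ 1 (mod 113) for each prime q ∈ {2, 7}.
g = 2: 2^56 ≡ 1 — hits 1, so not a primitive root.
g = 3: 3^56 ≡ 112; 3^16 ≡ 49 — none is 1, so 3 is a primitive root.
So 3 is the smallest generator of (Z/113Z)^×.

3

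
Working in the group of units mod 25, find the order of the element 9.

Since 9 ∈ (Z/25Z)^×, its order divides φ(25) = φ(5^2) = 5·(5−1) = 20 = 2^2 · 5.
Divisors of 20: 1, 2, 4, 5, 10, 20.
Compute 9^d (mod 25) for the divisors d until we hit 1:
9^1 ≡ 9 (mod 25)
9^2 ≡ 6 (mod 25)
9^4 ≡ 11 (mod 25)
9^5 ≡ 24 (mod 25)
9^10 ≡ 1 (mod 25) ✓
Hence ord(9) = 10.

10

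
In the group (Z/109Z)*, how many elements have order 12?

4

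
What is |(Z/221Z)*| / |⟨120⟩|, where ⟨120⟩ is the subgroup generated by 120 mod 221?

ord(120) | φ(221) = φ(13·17) = (13−1)·(17−1) = 12·16 = 192 = 2^6 · 3.
Divisors of 192: 1, 2, 3, 4, 6, 8, 12, 16, 24, 32, 48, 64, 96, 192.
Test each divisor d:
120^1 ≡ 120 (mod 221)
120^2 ≡ 35 (mod 221)
120^3 ≡ 1 (mod 221) ✓
So ord_221(120) = 3, hence |⟨120⟩| = 3.
Index = |(Z/221Z)^×| / |⟨120⟩| = 192 / 3 = 64.

64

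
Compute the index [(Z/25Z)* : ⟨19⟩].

2

ord(19) | φ(25) = φ(5^2) = 5·(5−1) = 20 = 2^2 · 5.
Divisors of 20: 1, 2, 4, 5, 10, 20.
Evaluate successive powers at the divisors of 20:
19^1 ≡ 19 (mod 25)
19^2 ≡ 11 (mod 25)
19^4 ≡ 21 (mod 25)
19^5 ≡ 24 (mod 25)
19^10 ≡ 1 (mod 25) ✓
The order of 19 is 10, so the subgroup it generates has 10 elements.
The index is φ(25) / ord(19) = 20 / 10 = 2.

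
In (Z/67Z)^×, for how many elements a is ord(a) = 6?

2

φ(67) = 67 − 1 = 66 = 2 · 3 · 11.
In a cyclic group of order 66, there are φ(d) elements of order d for each divisor d of 66, and zero for non-divisors.
6 = 2 · 3 divides 66, and φ(6) = 2.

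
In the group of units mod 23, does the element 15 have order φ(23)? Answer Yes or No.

Yes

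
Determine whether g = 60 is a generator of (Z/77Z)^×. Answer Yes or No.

77 = 7 · 11 is a product of two distinct odd primes, so (Z/77Z)^× ≅ (Z/7Z)^× × (Z/11Z)^× is not cyclic.
No primitive root modulo 77 exists; in particular 60 is not one.

No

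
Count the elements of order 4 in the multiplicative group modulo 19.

0

φ(19) = 19 − 1 = 18 = 2 · 3^2.
(Z/19Z)^× is cyclic (|G| = 18); a cyclic group of order m has exactly φ(d) elements of each order d | m, and none otherwise.
Since 4 ∤ 18, the count is 0.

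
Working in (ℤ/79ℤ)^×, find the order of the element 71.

By Lagrange's theorem, ord_79(71) divides φ(79) = 79 − 1 = 78 = 2 · 3 · 13.
Divisors of 78: 1, 2, 3, 6, 13, 26, 39, 78.
Compute 71^d (mod 79) for the divisors d until we hit 1:
71^1 ≡ 71 (mod 79)
71^2 ≡ 64 (mod 79)
71^3 ≡ 41 (mod 79)
71^6 ≡ 22 (mod 79)
71^13 ≡ 78 (mod 79)
71^26 ≡ 1 (mod 79) ✓
The smallest such exponent is 26, so the order of 71 is 26.

26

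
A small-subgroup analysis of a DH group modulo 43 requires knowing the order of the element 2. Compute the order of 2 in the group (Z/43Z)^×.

Since 2 ∈ (Z/43Z)^×, its order divides φ(43) = 43 − 1 = 42 = 2 · 3 · 7.
Divisors of 42: 1, 2, 3, 6, 7, 14, 21, 42.
Test each divisor d:
2^1 ≡ 2 (mod 43)
2^2 ≡ 4 (mod 43)
2^3 ≡ 8 (mod 43)
2^6 ≡ 21 (mod 43)
2^7 ≡ 42 (mod 43)
2^14 ≡ 1 (mod 43) ✓
So ord_43(2) = 14.

14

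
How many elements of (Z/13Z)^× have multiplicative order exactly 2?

1

φ(13) = 13 − 1 = 12 = 2^2 · 3.
Since (Z/13Z)^× is cyclic of order 12, the number of elements of order d is φ(d) when d | 12 and 0 otherwise.
2 | 12, and φ(2) = 2 − 1 = 1.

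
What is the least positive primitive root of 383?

5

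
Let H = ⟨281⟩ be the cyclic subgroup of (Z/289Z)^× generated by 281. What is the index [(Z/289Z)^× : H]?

ord(281) | φ(289) = φ(17^2) = 17·(17−1) = 272 = 2^4 · 17.
Divisors of 272: 1, 2, 4, 8, 16, 17, 34, 68, 136, 272.
Evaluate successive powers at the divisors of 272:
281^1 ≡ 281 (mod 289)
281^2 ≡ 64 (mod 289)
281^4 ≡ 50 (mod 289)
281^8 ≡ 188 (mod 289)
281^16 ≡ 86 (mod 289)
281^17 ≡ 179 (mod 289)
281^34 ≡ 251 (mod 289)
281^68 ≡ 288 (mod 289)
281^136 ≡ 1 (mod 289) ✓
So ord_289(281) = 136, hence |⟨281⟩| = 136.
The index is φ(289) / ord(281) = 272 / 136 = 2.

2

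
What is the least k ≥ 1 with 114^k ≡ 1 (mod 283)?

282

ord(114) | φ(283) = 283 − 1 = 282 = 2 · 3 · 47.
Divisors of 282: 1, 2, 3, 6, 47, 94, 141, 282.
Check 114^d mod 283 for each divisor in increasing order:
114^1 ≡ 114 (mod 283)
114^2 ≡ 261 (mod 283)
114^3 ≡ 39 (mod 283)
114^6 ≡ 106 (mod 283)
114^47 ≡ 239 (mod 283)
114^94 ≡ 238 (mod 283)
114^141 ≡ 282 (mod 283)
114^282 ≡ 1 (mod 283) ✓
So ord_283(114) = 282.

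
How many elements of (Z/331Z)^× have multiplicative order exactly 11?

φ(331) = 331 − 1 = 330 = 2 · 3 · 5 · 11.
Since (Z/331Z)^× is cyclic of order 330, the number of elements of order d is φ(d) when d | 330 and 0 otherwise.
11 | 330, and φ(11) = 11 − 1 = 10.

10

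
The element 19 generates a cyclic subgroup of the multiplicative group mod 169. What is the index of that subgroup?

13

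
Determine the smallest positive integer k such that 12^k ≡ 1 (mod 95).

12

The order of 12 must divide φ(95) = φ(5·19) = (5−1)·(19−1) = 4·18 = 72 = 2^3 · 3^2.
Divisors of 72: 1, 2, 3, 4, 6, 8, 9, 12, 18, 24, 36, 72.
Compute 12^d (mod 95) for the divisors d until we hit 1:
12^1 ≡ 12 (mod 95)
12^2 ≡ 49 (mod 95)
12^3 ≡ 18 (mod 95)
12^4 ≡ 26 (mod 95)
12^6 ≡ 39 (mod 95)
12^8 ≡ 11 (mod 95)
12^9 ≡ 37 (mod 95)
12^12 ≡ 1 (mod 95) ✓
So ord_95(12) = 12.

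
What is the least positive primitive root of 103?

5

φ(103) = 103 − 1 = 102 = 2 · 3 · 17.
g is a primitive root iff g^(102/q) ≢ 1 (mod 103) for each prime q ∈ {2, 3, 17}.
g = 2: 2^51 ≡ 1 — hits 1, so not a primitive root.
g = 3: 3^51 ≡ 102; 3^34 ≡ 1 — hits 1, so not a primitive root.
g = 4: 4^51 ≡ 1 — hits 1, so not a primitive root.
g = 5: 5^51 ≡ 102; 5^34 ≡ 56; 5^6 ≡ 72 — none is 1, so 5 is a primitive root.
So 5 is the smallest generator of (Z/103Z)^×.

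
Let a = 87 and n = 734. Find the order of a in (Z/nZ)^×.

61

By Lagrange's theorem, ord_734(87) divides φ(734) = φ(2)·φ(367) = 1·366 = 366 = 2 · 3 · 61.
Divisors of 366: 1, 2, 3, 6, 61, 122, 183, 366.
Evaluate successive powers at the divisors of 366:
87^1 ≡ 87 (mod 734)
87^2 ≡ 229 (mod 734)
87^3 ≡ 105 (mod 734)
87^6 ≡ 15 (mod 734)
87^61 ≡ 1 (mod 734) ✓
Therefore the multiplicative order of 87 modulo 734 is 61.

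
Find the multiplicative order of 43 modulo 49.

The order of 43 must divide φ(49) = φ(7^2) = 7·(7−1) = 42 = 2 · 3 · 7.
Divisors of 42: 1, 2, 3, 6, 7, 14, 21, 42.
Test each divisor d:
43^1 ≡ 43
43^2 ≡ 36
43^3 ≡ 29
43^6 ≡ 8
43^7 ≡ 1
Hence ord(43) = 7.

7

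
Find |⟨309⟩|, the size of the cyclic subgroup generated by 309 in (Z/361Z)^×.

171

The order of 309 must divide φ(361) = φ(19^2) = 19·(19−1) = 342 = 2 · 3^2 · 19.
Divisors of 342: 1, 2, 3, 6, 9, 18, 19, 38, 57, 114, 171, 342.
Evaluate successive powers at the divisors of 342:
309^1 ≡ 309
309^2 ≡ 177
309^3 ≡ 182
309^6 ≡ 273
309^9 ≡ 229
309^18 ≡ 96
309^19 ≡ 62
309^38 ≡ 234
309^57 ≡ 68
309^114 ≡ 292
309^171 ≡ 1
So ord_361(309) = 171.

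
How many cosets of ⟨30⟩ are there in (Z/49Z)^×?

By Lagrange's theorem, ord_49(30) divides φ(49) = φ(7^2) = 7·(7−1) = 42 = 2 · 3 · 7.
Divisors of 42: 1, 2, 3, 6, 7, 14, 21, 42.
Test each divisor d:
30^1 ≡ 30
30^2 ≡ 18
30^3 ≡ 1
Thus |⟨30⟩| = ord(30) = 3.
Index = |(Z/49Z)^×| / |⟨30⟩| = 42 / 3 = 14.

14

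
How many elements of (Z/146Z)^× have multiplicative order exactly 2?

φ(146) = φ(2)·φ(73) = 1·72 = 72 = 2^3 · 3^2.
Since (Z/146Z)^× is cyclic of order 72, the number of elements of order d is φ(d) when d | 72 and 0 otherwise.
2 | 72, and φ(2) = 2 − 1 = 1.

1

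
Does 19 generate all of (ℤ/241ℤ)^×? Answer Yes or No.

No

φ(241) = 241 − 1 = 240 = 2^4 · 3 · 5.
It suffices to check that the order of 19 is not a proper divisor of 240: compute 19^(240/q) for q ∈ {2, 3, 5}.
19^120 ≡ 240 (mod 241)  [q = 2: ≢ 1 ✓]
19^80 ≡ 15 (mod 241)  [q = 3: ≢ 1 ✓]
19^48 ≡ 1 (mod 241)  [q = 5: ≡ 1 ✗]
The check at q = 5 fails, so 19 generates a proper subgroup.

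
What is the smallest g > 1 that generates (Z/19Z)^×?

2

φ(19) = 19 − 1 = 18 = 2 · 3^2.
g is a primitive root iff g^(18/q) ≢ 1 (mod 19) for each prime q ∈ {2, 3}.
g = 2: 2^9 ≡ 18; 2^6 ≡ 7 — none is 1, so 2 is a primitive root.
Hence the least primitive root of 19 is 2.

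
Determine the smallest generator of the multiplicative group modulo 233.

φ(233) = 233 − 1 = 232 = 2^3 · 29.
Test candidates g = 2, 3, … against the prime factors q ∈ {2, 29} of φ(233): g is a generator iff g^(232/q) ≢ 1 for every such q.
g = 2: 2^116 ≡ 1 — hits 1, so not a primitive root.
g = 3: 3^116 ≡ 232; 3^8 ≡ 37 — none is 1, so 3 is a primitive root.
Hence the least primitive root of 233 is 3.

3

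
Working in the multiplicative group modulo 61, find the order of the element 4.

30

ord(4) | φ(61) = 61 − 1 = 60 = 2^2 · 3 · 5.
Divisors of 60: 1, 2, 3, 4, 5, 6, 10, 12, 15, 20, 30, 60.
Test each divisor d:
4^1 ≡ 4
4^2 ≡ 16
4^3 ≡ 3
4^4 ≡ 12
4^5 ≡ 48
4^6 ≡ 9
4^10 ≡ 47
4^12 ≡ 20
4^15 ≡ 60
4^20 ≡ 13
4^30 ≡ 1
The smallest such exponent is 30, so the order of 4 is 30.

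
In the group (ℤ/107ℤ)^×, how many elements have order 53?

52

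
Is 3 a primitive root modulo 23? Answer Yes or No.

φ(23) = 23 − 1 = 22 = 2 · 11.
3 is a primitive root mod 23 iff 3^(φ(23)/q) ≢ 1 for every prime q | φ(23), i.e. q ∈ {2, 11}.
3^11 ≡ 1 (mod 23)  [q = 2: ≡ 1 ✗]
3^2 ≡ 9 (mod 23)  [q = 11: ≢ 1 ✓]
3^11 ≡ 1 shows ord(3) | 11, strictly less than φ(23); not a primitive root.

No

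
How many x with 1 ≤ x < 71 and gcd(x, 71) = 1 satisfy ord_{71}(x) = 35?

24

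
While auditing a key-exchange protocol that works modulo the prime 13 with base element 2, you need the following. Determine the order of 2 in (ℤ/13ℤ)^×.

12

ord(2) | φ(13) = 13 − 1 = 12 = 2^2 · 3.
Divisors of 12: 1, 2, 3, 4, 6, 12.
Check 2^d mod 13 for each divisor in increasing order:
2^1 ≡ 2 (mod 13)
2^2 ≡ 4 (mod 13)
2^3 ≡ 8 (mod 13)
2^4 ≡ 3 (mod 13)
2^6 ≡ 12 (mod 13)
2^12 ≡ 1 (mod 13) ✓
Hence ord(2) = 12.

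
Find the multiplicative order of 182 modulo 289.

272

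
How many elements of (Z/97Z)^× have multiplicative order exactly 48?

φ(97) = 97 − 1 = 96 = 2^5 · 3.
In a cyclic group of order 96, there are φ(d) elements of order d for each divisor d of 96, and zero for non-divisors.
48 = 2^4 · 3 divides 96, and φ(48) = 16.

16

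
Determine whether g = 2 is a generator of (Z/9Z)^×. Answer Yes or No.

Yes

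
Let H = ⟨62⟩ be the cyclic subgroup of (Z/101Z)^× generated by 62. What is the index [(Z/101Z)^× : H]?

5

By Lagrange's theorem, ord_101(62) divides φ(101) = 101 − 1 = 100 = 2^2 · 5^2.
Divisors of 100: 1, 2, 4, 5, 10, 20, 25, 50, 100.
Evaluate successive powers at the divisors of 100:
62^1 ≡ 62 (mod 101)
62^2 ≡ 6 (mod 101)
62^4 ≡ 36 (mod 101)
62^5 ≡ 10 (mod 101)
62^10 ≡ 100 (mod 101)
62^20 ≡ 1 (mod 101) ✓
Thus |⟨62⟩| = ord(62) = 20.
The index is φ(101) / ord(62) = 100 / 20 = 5.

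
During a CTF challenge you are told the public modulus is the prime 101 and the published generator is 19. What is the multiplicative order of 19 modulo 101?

By Lagrange's theorem, ord_101(19) divides φ(101) = 101 − 1 = 100 = 2^2 · 5^2.
Divisors of 100: 1, 2, 4, 5, 10, 20, 25, 50, 100.
Evaluate successive powers at the divisors of 100:
19^1 ≡ 19 (mod 101)
19^2 ≡ 58 (mod 101)
19^4 ≡ 31 (mod 101)
19^5 ≡ 84 (mod 101)
19^10 ≡ 87 (mod 101)
19^20 ≡ 95 (mod 101)
19^25 ≡ 1 (mod 101) ✓
The smallest such exponent is 25, so the order of 19 is 25.

25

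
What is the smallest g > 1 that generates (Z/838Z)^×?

11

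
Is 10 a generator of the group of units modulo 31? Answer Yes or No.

No

φ(31) = 31 − 1 = 30 = 2 · 3 · 5.
An element g generates (Z/31Z)^× iff g^(30/q) ≢ 1 (mod 31) for each prime q ∈ {2, 3, 5}.
10^15 ≡ 1 (mod 31)  [q = 2: ≡ 1 ✗]
10^10 ≡ 5 (mod 31)  [q = 3: ≢ 1 ✓]
10^6 ≡ 2 (mod 31)  [q = 5: ≢ 1 ✓]
Since 10^15 ≡ 1, the order of 10 divides 15 < 30, so 10 is not a primitive root.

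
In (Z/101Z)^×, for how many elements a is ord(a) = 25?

φ(101) = 101 − 1 = 100 = 2^2 · 5^2.
(Z/101Z)^× is cyclic (|G| = 100); a cyclic group of order m has exactly φ(d) elements of each order d | m, and none otherwise.
25 = 5^2 divides 100, and φ(25) = 20.

20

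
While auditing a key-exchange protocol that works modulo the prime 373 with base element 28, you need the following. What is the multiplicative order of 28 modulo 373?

93

By Lagrange's theorem, ord_373(28) divides φ(373) = 373 − 1 = 372 = 2^2 · 3 · 31.
Divisors of 372: 1, 2, 3, 4, 6, 12, 31, 62, 93, 124, 186, 372.
Check 28^d mod 373 for each divisor in increasing order:
28^1 ≡ 28 (mod 373)
28^2 ≡ 38 (mod 373)
28^3 ≡ 318 (mod 373)
28^4 ≡ 325 (mod 373)
28^6 ≡ 41 (mod 373)
28^12 ≡ 189 (mod 373)
28^31 ≡ 88 (mod 373)
28^62 ≡ 284 (mod 373)
28^93 ≡ 1 (mod 373) ✓
Therefore the multiplicative order of 28 modulo 373 is 93.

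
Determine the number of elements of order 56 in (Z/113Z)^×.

φ(113) = 113 − 1 = 112 = 2^4 · 7.
In a cyclic group of order 112, there are φ(d) elements of order d for each divisor d of 112, and zero for non-divisors.
56 = 2^3 · 7 divides 112, and φ(56) = 24.

24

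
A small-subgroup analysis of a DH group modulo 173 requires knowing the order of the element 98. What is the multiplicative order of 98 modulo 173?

172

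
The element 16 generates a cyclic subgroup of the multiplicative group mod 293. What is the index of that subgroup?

4

Since 16 ∈ (Z/293Z)^×, its order divides φ(293) = 293 − 1 = 292 = 2^2 · 73.
Divisors of 292: 1, 2, 4, 73, 146, 292.
Check 16^d mod 293 for each divisor in increasing order:
16^1 ≡ 16 (mod 293)
16^2 ≡ 256 (mod 293)
16^4 ≡ 197 (mod 293)
16^73 ≡ 1 (mod 293) ✓
The order of 16 is 73, so the subgroup it generates has 73 elements.
The index is φ(293) / ord(16) = 292 / 73 = 4.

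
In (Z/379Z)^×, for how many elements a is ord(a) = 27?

18

φ(379) = 379 − 1 = 378 = 2 · 3^3 · 7.
(Z/379Z)^× is cyclic (|G| = 378); a cyclic group of order m has exactly φ(d) elements of each order d | m, and none otherwise.
27 = 3^3 divides 378, and φ(27) = 18.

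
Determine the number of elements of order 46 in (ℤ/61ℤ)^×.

0

φ(61) = 61 − 1 = 60 = 2^2 · 3 · 5.
(Z/61Z)^× is cyclic (|G| = 60); a cyclic group of order m has exactly φ(d) elements of each order d | m, and none otherwise.
Since 46 ∤ 60, the count is 0.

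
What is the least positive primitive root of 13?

φ(13) = 13 − 1 = 12 = 2^2 · 3.
g is a primitive root iff g^(12/q) ≢ 1 (mod 13) for each prime q ∈ {2, 3}.
g = 2: 2^6 ≡ 12; 2^4 ≡ 3 — none is 1, so 2 is a primitive root.
Hence the least primitive root of 13 is 2.

2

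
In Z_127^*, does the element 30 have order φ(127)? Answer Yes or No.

No

φ(127) = 127 − 1 = 126 = 2 · 3^2 · 7.
It suffices to check that the order of 30 is not a proper divisor of 126: compute 30^(126/q) for q ∈ {2, 3, 7}.
30^63 ≡ 1 (mod 127)  [q = 2: ≡ 1 ✗]
30^42 ≡ 107 (mod 127)  [q = 3: ≢ 1 ✓]
30^18 ≡ 32 (mod 127)  [q = 7: ≢ 1 ✓]
30^63 ≡ 1 shows ord(30) | 63, strictly less than φ(127); not a primitive root.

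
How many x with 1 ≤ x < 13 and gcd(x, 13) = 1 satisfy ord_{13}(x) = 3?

φ(13) = 13 − 1 = 12 = 2^2 · 3.
(Z/13Z)^× is cyclic (|G| = 12); a cyclic group of order m has exactly φ(d) elements of each order d | m, and none otherwise.
3 | 12, and φ(3) = 3 − 1 = 2.

2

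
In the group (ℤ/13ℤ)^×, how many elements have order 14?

0

φ(13) = 13 − 1 = 12 = 2^2 · 3.
Since (Z/13Z)^× is cyclic of order 12, the number of elements of order d is φ(d) when d | 12 and 0 otherwise.
Here 12 is not a multiple of 14, so there are no elements of order 14.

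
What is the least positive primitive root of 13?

φ(13) = 13 − 1 = 12 = 2^2 · 3.
Test candidates g = 2, 3, … against the prime factors q ∈ {2, 3} of φ(13): g is a generator iff g^(12/q) ≢ 1 for every such q.
g = 2: 2^6 ≡ 12; 2^4 ≡ 3 — none is 1, so 2 is a primitive root.
Hence the least primitive root of 13 is 2.

2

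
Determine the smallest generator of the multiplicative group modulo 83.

2

φ(83) = 83 − 1 = 82 = 2 · 41.
Test candidates g = 2, 3, … against the prime factors q ∈ {2, 41} of φ(83): g is a generator iff g^(82/q) ≢ 1 for every such q.
g = 2: 2^41 ≡ 82; 2^2 ≡ 4 — none is 1, so 2 is a primitive root.
Hence the least primitive root of 83 is 2.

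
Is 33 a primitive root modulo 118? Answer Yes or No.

Yes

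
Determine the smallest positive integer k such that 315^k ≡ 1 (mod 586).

73

ord(315) | φ(586) = φ(2)·φ(293) = 1·292 = 292 = 2^2 · 73.
Divisors of 292: 1, 2, 4, 73, 146, 292.
Compute 315^d (mod 586) for the divisors d until we hit 1:
315^1 ≡ 315
315^2 ≡ 191
315^4 ≡ 149
315^73 ≡ 1
The smallest such exponent is 73, so the order of 315 is 73.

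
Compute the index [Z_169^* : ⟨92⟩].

12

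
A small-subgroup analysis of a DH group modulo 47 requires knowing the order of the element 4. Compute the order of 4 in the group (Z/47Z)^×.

23

By Lagrange's theorem, ord_47(4) divides φ(47) = 47 − 1 = 46 = 2 · 23.
Divisors of 46: 1, 2, 23, 46.
Check 4^d mod 47 for each divisor in increasing order:
4^1 ≡ 4 (mod 47)
4^2 ≡ 16 (mod 47)
4^23 ≡ 1 (mod 47) ✓
So ord_47(4) = 23.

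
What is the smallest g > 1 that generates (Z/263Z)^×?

φ(263) = 263 − 1 = 262 = 2 · 131.
Test candidates g = 2, 3, … against the prime factors q ∈ {2, 131} of φ(263): g is a generator iff g^(262/q) ≢ 1 for every such q.
g = 2: 2^131 ≡ 1 — hits 1, so not a primitive root.
g = 3: 3^131 ≡ 1 — hits 1, so not a primitive root.
g = 4: 4^131 ≡ 1 — hits 1, so not a primitive root.
g = 5: 5^131 ≡ 262; 5^2 ≡ 25 — none is 1, so 5 is a primitive root.
So 5 is the smallest generator of (Z/263Z)^×.

5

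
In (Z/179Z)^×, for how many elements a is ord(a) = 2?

φ(179) = 179 − 1 = 178 = 2 · 89.
Since (Z/179Z)^× is cyclic of order 178, the number of elements of order d is φ(d) when d | 178 and 0 otherwise.
2 | 178, and φ(2) = 2 − 1 = 1.

1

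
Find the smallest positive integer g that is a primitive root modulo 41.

6

φ(41) = 41 − 1 = 40 = 2^3 · 5.
g is a primitive root iff g^(40/q) ≢ 1 (mod 41) for each prime q ∈ {2, 5}.
g = 2: 2^20 ≡ 1 — hits 1, so not a primitive root.
g = 3: 3^20 ≡ 40; 3^8 ≡ 1 — hits 1, so not a primitive root.
g = 4: 4^20 ≡ 1 — hits 1, so not a primitive root.
g = 5: 5^20 ≡ 1 — hits 1, so not a primitive root.
g = 6: 6^20 ≡ 40; 6^8 ≡ 10 — none is 1, so 6 is a primitive root.
Hence the least primitive root of 41 is 6.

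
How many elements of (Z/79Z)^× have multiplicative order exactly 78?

φ(79) = 79 − 1 = 78 = 2 · 3 · 13.
In a cyclic group of order 78, there are φ(d) elements of order d for each divisor d of 78, and zero for non-divisors.
78 = 2 · 3 · 13 divides 78, and φ(78) = 24.

24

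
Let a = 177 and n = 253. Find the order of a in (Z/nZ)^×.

11

Since 177 ∈ (Z/253Z)^×, its order divides φ(253) = φ(11·23) = (11−1)·(23−1) = 10·22 = 220 = 2^2 · 5 · 11.
Divisors of 220: 1, 2, 4, 5, 10, 11, 20, 22, 44, 55, 110, 220.
Compute 177^d (mod 253) for the divisors d until we hit 1:
177^1 ≡ 177 (mod 253)
177^2 ≡ 210 (mod 253)
177^4 ≡ 78 (mod 253)
177^5 ≡ 144 (mod 253)
177^10 ≡ 243 (mod 253)
177^11 ≡ 1 (mod 253) ✓
Therefore the multiplicative order of 177 modulo 253 is 11.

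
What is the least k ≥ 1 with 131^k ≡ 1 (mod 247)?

By Lagrange's theorem, ord_247(131) divides φ(247) = φ(13·19) = (13−1)·(19−1) = 12·18 = 216 = 2^3 · 3^3.
Divisors of 216: 1, 2, 3, 4, 6, 8, 9, 12, 18, 24, 27, 36, 54, 72, 108, 216.
Test each divisor d:
131^1 ≡ 131 (mod 247)
131^2 ≡ 118 (mod 247)
131^3 ≡ 144 (mod 247)
131^4 ≡ 92 (mod 247)
131^6 ≡ 235 (mod 247)
131^8 ≡ 66 (mod 247)
131^9 ≡ 1 (mod 247) ✓
Therefore the multiplicative order of 131 modulo 247 is 9.

9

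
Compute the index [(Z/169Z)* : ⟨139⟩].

By Lagrange's theorem, ord_169(139) divides φ(169) = φ(13^2) = 13·(13−1) = 156 = 2^2 · 3 · 13.
Divisors of 156: 1, 2, 3, 4, 6, 12, 13, 26, 39, 52, 78, 156.
Check 139^d mod 169 for each divisor in increasing order:
139^1 ≡ 139 (mod 169)
139^2 ≡ 55 (mod 169)
139^3 ≡ 40 (mod 169)
139^4 ≡ 152 (mod 169)
139^6 ≡ 79 (mod 169)
139^12 ≡ 157 (mod 169)
139^13 ≡ 22 (mod 169)
139^26 ≡ 146 (mod 169)
139^39 ≡ 1 (mod 169) ✓
Thus |⟨139⟩| = ord(139) = 39.
Index = |(Z/169Z)^×| / |⟨139⟩| = 156 / 39 = 4.

4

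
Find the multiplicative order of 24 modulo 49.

Since 24 ∈ (Z/49Z)^×, its order divides φ(49) = φ(7^2) = 7·(7−1) = 42 = 2 · 3 · 7.
Divisors of 42: 1, 2, 3, 6, 7, 14, 21, 42.
Test each divisor d:
24^1 ≡ 24 (mod 49)
24^2 ≡ 37 (mod 49)
24^3 ≡ 6 (mod 49)
24^6 ≡ 36 (mod 49)
24^7 ≡ 31 (mod 49)
24^14 ≡ 30 (mod 49)
24^21 ≡ 48 (mod 49)
24^42 ≡ 1 (mod 49) ✓
Hence ord(24) = 42.

42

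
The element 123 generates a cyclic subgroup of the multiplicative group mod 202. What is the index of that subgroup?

2

By Lagrange's theorem, ord_202(123) divides φ(202) = φ(2)·φ(101) = 1·100 = 100 = 2^2 · 5^2.
Divisors of 100: 1, 2, 4, 5, 10, 20, 25, 50, 100.
Test each divisor d:
123^1 ≡ 123 (mod 202)
123^2 ≡ 181 (mod 202)
123^4 ≡ 37 (mod 202)
123^5 ≡ 107 (mod 202)
123^10 ≡ 137 (mod 202)
123^20 ≡ 185 (mod 202)
123^25 ≡ 201 (mod 202)
123^50 ≡ 1 (mod 202) ✓
So ord_202(123) = 50, hence |⟨123⟩| = 50.
The index is φ(202) / ord(123) = 100 / 50 = 2.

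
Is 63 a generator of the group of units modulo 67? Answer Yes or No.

Yes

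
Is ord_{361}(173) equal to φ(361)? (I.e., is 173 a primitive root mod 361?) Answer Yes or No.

φ(361) = φ(19^2) = 19·(19−1) = 342 = 2 · 3^2 · 19.
Test 173^(342/q) mod 361 for each prime factor q of 342:
173^171 ≡ 360 (mod 361)  [q = 2: ≢ 1 ✓]
173^114 ≡ 292 (mod 361)  [q = 3: ≢ 1 ✓]
173^18 ≡ 153 (mod 361)  [q = 19: ≢ 1 ✓]
None equal 1, so ord_361(173) = 342: 173 is a primitive root.

Yes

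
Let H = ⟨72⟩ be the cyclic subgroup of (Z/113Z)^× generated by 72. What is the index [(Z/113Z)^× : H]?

2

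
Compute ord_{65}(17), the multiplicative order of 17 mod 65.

By Lagrange's theorem, ord_65(17) divides φ(65) = φ(5·13) = (5−1)·(13−1) = 4·12 = 48 = 2^4 · 3.
Divisors of 48: 1, 2, 3, 4, 6, 8, 12, 16, 24, 48.
Evaluate successive powers at the divisors of 48:
17^1 ≡ 17 (mod 65)
17^2 ≡ 29 (mod 65)
17^3 ≡ 38 (mod 65)
17^4 ≡ 61 (mod 65)
17^6 ≡ 14 (mod 65)
17^8 ≡ 16 (mod 65)
17^12 ≡ 1 (mod 65) ✓
The smallest such exponent is 12, so the order of 17 is 12.

12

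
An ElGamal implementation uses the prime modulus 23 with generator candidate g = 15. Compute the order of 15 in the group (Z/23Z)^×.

By Lagrange's theorem, ord_23(15) divides φ(23) = 23 − 1 = 22 = 2 · 11.
Divisors of 22: 1, 2, 11, 22.
Check 15^d mod 23 for each divisor in increasing order:
15^1 ≡ 15 (mod 23)
15^2 ≡ 18 (mod 23)
15^11 ≡ 22 (mod 23)
15^22 ≡ 1 (mod 23) ✓
Therefore the multiplicative order of 15 modulo 23 is 22.

22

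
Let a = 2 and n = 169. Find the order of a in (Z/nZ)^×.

156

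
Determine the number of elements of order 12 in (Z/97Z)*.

φ(97) = 97 − 1 = 96 = 2^5 · 3.
(Z/97Z)^× is cyclic (|G| = 96); a cyclic group of order m has exactly φ(d) elements of each order d | m, and none otherwise.
12 = 2^2 · 3 divides 96, and φ(12) = 4.

4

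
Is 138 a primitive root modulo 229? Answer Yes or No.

No

φ(229) = 229 − 1 = 228 = 2^2 · 3 · 19.
138 is a primitive root mod 229 iff 138^(φ(229)/q) ≢ 1 for every prime q | φ(229), i.e. q ∈ {2, 3, 19}.
138^114 ≡ 1 (mod 229)  [q = 2: ≡ 1 ✗]
138^76 ≡ 94 (mod 229)  [q = 3: ≢ 1 ✓]
138^12 ≡ 104 (mod 229)  [q = 19: ≢ 1 ✓]
138^114 ≡ 1 shows ord(138) | 114, strictly less than φ(229); not a primitive root.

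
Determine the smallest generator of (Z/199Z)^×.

3

φ(199) = 199 − 1 = 198 = 2 · 3^2 · 11.
g is a primitive root iff g^(198/q) ≢ 1 (mod 199) for each prime q ∈ {2, 3, 11}.
g = 2: 2^99 ≡ 1 — hits 1, so not a primitive root.
g = 3: 3^99 ≡ 198; 3^66 ≡ 106; 3^18 ≡ 125 — none is 1, so 3 is a primitive root.
So 3 is the smallest generator of (Z/199Z)^×.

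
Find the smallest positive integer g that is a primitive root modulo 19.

φ(19) = 19 − 1 = 18 = 2 · 3^2.
Test candidates g = 2, 3, … against the prime factors q ∈ {2, 3} of φ(19): g is a generator iff g^(18/q) ≢ 1 for every such q.
g = 2: 2^9 ≡ 18; 2^6 ≡ 7 — none is 1, so 2 is a primitive root.
The smallest primitive root modulo 19 is 2.

2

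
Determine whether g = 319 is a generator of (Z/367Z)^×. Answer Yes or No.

No

φ(367) = 367 − 1 = 366 = 2 · 3 · 61.
319 is a primitive root mod 367 iff 319^(φ(367)/q) ≢ 1 for every prime q | φ(367), i.e. q ∈ {2, 3, 61}.
319^183 ≡ 1 (mod 367)  [q = 2: ≡ 1 ✗]
319^122 ≡ 283 (mod 367)  [q = 3: ≢ 1 ✓]
319^6 ≡ 211 (mod 367)  [q = 61: ≢ 1 ✓]
Since 319^183 ≡ 1, the order of 319 divides 183 < 366, so 319 is not a primitive root.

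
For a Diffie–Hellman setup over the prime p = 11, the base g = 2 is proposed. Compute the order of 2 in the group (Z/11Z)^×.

Since 2 ∈ (Z/11Z)^×, its order divides φ(11) = 11 − 1 = 10 = 2 · 5.
Divisors of 10: 1, 2, 5, 10.
Compute 2^d (mod 11) for the divisors d until we hit 1:
2^1 ≡ 2 (mod 11)
2^2 ≡ 4 (mod 11)
2^5 ≡ 10 (mod 11)
2^10 ≡ 1 (mod 11) ✓
Hence ord(2) = 10.

10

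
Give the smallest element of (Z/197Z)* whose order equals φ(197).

2

φ(197) = 197 − 1 = 196 = 2^2 · 7^2.
Test candidates g = 2, 3, … against the prime factors q ∈ {2, 7} of φ(197): g is a generator iff g^(196/q) ≢ 1 for every such q.
g = 2: 2^98 ≡ 196; 2^28 ≡ 104 — none is 1, so 2 is a primitive root.
The smallest primitive root modulo 197 is 2.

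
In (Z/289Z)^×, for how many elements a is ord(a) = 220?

φ(289) = φ(17^2) = 17·(17−1) = 272 = 2^4 · 17.
Since (Z/289Z)^× is cyclic of order 272, the number of elements of order d is φ(d) when d | 272 and 0 otherwise.
Here 272 is not a multiple of 220, so there are no elements of order 220.

0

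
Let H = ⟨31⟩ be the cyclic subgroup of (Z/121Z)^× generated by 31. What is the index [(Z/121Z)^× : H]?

2

By Lagrange's theorem, ord_121(31) divides φ(121) = φ(11^2) = 11·(11−1) = 110 = 2 · 5 · 11.
Divisors of 110: 1, 2, 5, 10, 11, 22, 55, 110.
Test each divisor d:
31^1 ≡ 31 (mod 121)
31^2 ≡ 114 (mod 121)
31^5 ≡ 67 (mod 121)
31^10 ≡ 12 (mod 121)
31^11 ≡ 9 (mod 121)
31^22 ≡ 81 (mod 121)
31^55 ≡ 1 (mod 121) ✓
So ord_121(31) = 55, hence |⟨31⟩| = 55.
Index = |(Z/121Z)^×| / |⟨31⟩| = 110 / 55 = 2.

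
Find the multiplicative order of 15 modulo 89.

88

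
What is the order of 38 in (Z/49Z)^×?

42

By Lagrange's theorem, ord_49(38) divides φ(49) = φ(7^2) = 7·(7−1) = 42 = 2 · 3 · 7.
Divisors of 42: 1, 2, 3, 6, 7, 14, 21, 42.
Evaluate successive powers at the divisors of 42:
38^1 ≡ 38 (mod 49)
38^2 ≡ 23 (mod 49)
38^3 ≡ 41 (mod 49)
38^6 ≡ 15 (mod 49)
38^7 ≡ 31 (mod 49)
38^14 ≡ 30 (mod 49)
38^21 ≡ 48 (mod 49)
38^42 ≡ 1 (mod 49) ✓
The smallest such exponent is 42, so the order of 38 is 42.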